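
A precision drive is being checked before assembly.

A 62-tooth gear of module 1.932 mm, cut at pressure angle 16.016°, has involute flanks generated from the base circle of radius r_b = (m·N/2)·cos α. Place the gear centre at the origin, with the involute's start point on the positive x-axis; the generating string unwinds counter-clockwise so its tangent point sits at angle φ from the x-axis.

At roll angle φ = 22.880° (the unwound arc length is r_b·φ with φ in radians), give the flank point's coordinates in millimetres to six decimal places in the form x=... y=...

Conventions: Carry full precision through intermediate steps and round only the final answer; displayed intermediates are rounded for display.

single-mesh involute tooth geometry (62T wheel at module 1.932)
pitch radius r_p = m·N/2 = 1.932·62/2 = 59.892000
base radius r_b = r_p·cos α = 59.892000·cos 16.016° = 57.567273
roll angle φ = 22.880° = 0.39933133 rad
x = r_b·(cos φ + φ·sin φ) = 61.975899
y = r_b·(sin φ − φ·cos φ) = 1.202578

x=61.975899 y=1.202578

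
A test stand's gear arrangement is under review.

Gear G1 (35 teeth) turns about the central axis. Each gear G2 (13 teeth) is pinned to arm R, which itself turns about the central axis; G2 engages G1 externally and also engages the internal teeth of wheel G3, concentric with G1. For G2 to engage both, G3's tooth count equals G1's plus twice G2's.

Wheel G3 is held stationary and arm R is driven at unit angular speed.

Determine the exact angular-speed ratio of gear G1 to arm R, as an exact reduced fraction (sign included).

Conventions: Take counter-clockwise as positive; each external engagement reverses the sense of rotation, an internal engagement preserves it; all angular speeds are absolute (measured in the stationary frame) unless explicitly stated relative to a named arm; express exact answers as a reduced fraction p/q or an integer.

planetary set (35T centre, 13T on arm, 61T internal) — Willis relation
ring teeth: 35 + 2·13 = 61
35(ω_sun−ω_arm) = −61(ω_ring−ω_arm),  ω_ring = 0, ω_arm = 1
ω_sun = 1 − (61/35)(0−1) = 96/35
ω_out/ω_in = 96/35

96/35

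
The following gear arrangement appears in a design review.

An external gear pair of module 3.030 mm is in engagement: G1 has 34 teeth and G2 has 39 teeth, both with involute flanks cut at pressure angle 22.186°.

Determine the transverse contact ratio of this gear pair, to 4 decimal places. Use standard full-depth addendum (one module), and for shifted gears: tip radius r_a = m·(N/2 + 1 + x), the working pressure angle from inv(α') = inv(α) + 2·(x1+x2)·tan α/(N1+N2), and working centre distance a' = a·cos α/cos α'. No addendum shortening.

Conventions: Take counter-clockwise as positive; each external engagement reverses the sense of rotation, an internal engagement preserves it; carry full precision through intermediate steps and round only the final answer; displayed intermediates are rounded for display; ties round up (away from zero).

class = single-mesh tooth geometry [involute pair 34T × 39T, m = 3.030]
base radii: r_b1 = 47.696348, r_b2 = 54.710517
tip radii: r_a1 = 54.540000, r_a2 = 62.115000
no profile shift: α' = α, a' = a
action lengths: √(r_a1²−r_b1²) = 26.451276, √(r_a2²−r_b2²) = 29.411436
base pitch p_b = π·m·cos α = 8.814264
CR = (26.451276 + 29.411436 − 110.595000·sin 22.18600°)/8.814264 = 1.599729
contact ratio ≈ 1.5997

1.5997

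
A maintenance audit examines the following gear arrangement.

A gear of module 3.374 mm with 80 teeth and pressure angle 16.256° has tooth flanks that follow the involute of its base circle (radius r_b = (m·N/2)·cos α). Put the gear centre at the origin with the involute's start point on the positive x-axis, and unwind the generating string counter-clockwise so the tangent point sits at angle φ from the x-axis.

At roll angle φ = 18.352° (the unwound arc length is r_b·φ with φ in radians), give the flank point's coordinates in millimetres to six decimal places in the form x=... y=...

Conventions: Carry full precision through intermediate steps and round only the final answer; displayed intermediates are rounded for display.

class = single-mesh tooth geometry [base-circle involute, m = 3.374, 80T]
pitch radius r_p = m·N/2 = 3.374·80/2 = 134.960000
base radius r_b = r_p·cos α = 134.960000·cos 16.256° = 129.564373
roll angle φ = 18.352° = 0.32030282 rad
x = r_b·(cos φ + φ·sin φ) = 136.041133
y = r_b·(sin φ − φ·cos φ) = 1.404703

x=136.041133 y=1.404703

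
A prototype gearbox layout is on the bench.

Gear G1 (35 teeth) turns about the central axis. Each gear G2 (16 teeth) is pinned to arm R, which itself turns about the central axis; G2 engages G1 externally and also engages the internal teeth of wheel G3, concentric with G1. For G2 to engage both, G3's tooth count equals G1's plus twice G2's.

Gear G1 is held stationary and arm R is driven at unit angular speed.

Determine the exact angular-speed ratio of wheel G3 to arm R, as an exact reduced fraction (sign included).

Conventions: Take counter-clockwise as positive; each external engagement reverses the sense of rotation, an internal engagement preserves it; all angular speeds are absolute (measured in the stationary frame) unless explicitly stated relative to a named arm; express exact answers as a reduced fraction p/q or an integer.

recognized (axles ride arm R): planetary set, 35/16/67 teeth
ring teeth: 35 + 2·16 = 67
35(ω_sun−ω_arm) = −67(ω_ring−ω_arm),  ω_sun = 0, ω_arm = 1
ω_ring = 1 − (35/67)(0−1) = 102/67
ω_out/ω_in = 102/67

102/67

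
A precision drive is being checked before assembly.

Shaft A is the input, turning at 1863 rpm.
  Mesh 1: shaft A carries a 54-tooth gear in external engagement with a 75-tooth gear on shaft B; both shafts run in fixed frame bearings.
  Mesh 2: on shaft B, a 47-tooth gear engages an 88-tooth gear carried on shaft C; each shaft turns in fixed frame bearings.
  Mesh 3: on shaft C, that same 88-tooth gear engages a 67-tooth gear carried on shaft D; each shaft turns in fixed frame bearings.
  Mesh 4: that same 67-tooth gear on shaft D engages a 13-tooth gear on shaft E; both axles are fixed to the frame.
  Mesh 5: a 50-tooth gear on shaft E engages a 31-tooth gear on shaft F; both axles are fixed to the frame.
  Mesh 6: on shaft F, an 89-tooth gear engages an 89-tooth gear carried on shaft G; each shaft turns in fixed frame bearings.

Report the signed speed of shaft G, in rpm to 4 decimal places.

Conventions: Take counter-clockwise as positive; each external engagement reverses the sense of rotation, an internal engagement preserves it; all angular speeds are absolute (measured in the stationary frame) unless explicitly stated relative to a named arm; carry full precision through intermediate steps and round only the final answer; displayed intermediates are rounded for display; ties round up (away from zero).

+7821.8263 rpm

topology: fixed-axis compound train — 6 meshes, A→G
mesh 1 [54T→75T]: ω = 1863.0000×54/75 = 1341.3600 rpm, sense flips to −
mesh 2 [47T→88T]: ω = 1341.3600×47/88 = 716.4082 rpm, sense flips to +
mesh 3 [88T→67T]: ω = 716.4082×88/67 = 940.9540 rpm, sense flips to −
mesh 4 [67T→13T]: ω = 940.9540×67/13 = 4849.5323 rpm, sense flips to +
mesh 5 [50T→31T]: ω = 4849.5323×50/31 = 7821.8263 rpm, sense flips to −
mesh 6 [89T→89T]: ω = 7821.8263×89/89 = 7821.8263 rpm, sense flips to +
signed output speed = +7821.8263 rpm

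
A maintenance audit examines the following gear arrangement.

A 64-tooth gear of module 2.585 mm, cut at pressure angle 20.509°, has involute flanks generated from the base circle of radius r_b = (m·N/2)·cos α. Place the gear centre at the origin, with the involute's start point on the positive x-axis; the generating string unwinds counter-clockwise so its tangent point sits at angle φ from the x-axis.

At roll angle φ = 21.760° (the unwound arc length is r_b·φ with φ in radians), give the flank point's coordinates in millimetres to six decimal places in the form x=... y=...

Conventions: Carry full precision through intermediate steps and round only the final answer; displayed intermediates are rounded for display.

single-mesh involute tooth geometry (64T wheel at module 2.585)
pitch radius r_p = m·N/2 = 2.585·64/2 = 82.720000
base radius r_b = r_p·cos α = 82.720000·cos 20.509° = 77.476972
roll angle φ = 21.760° = 0.37978365 rad
x = r_b·(cos φ + φ·sin φ) = 82.864572
y = r_b·(sin φ − φ·cos φ) = 1.394386

x=82.864572 y=1.394386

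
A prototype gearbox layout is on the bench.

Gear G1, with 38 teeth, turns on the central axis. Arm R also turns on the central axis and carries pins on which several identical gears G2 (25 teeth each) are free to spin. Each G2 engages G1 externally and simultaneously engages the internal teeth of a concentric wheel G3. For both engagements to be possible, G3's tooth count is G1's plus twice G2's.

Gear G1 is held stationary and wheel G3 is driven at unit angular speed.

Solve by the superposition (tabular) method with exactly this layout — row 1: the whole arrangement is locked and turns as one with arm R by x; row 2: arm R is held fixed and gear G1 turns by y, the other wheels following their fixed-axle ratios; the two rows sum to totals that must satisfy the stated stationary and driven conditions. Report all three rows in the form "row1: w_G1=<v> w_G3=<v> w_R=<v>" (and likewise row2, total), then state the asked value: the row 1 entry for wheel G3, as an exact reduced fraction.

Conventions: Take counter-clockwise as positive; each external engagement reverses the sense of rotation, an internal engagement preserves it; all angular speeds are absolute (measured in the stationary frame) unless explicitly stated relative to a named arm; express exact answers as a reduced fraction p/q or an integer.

row1: w_G1=44/63 w_G3=44/63 w_R=44/63
row2: w_G1=-44/63 w_G3=19/63 w_R=0
total: w_G1=0 w_G3=1 w_R=44/63
asked value: 44/63

topology: planetary set — G1 38T / G2 25T / G3 88T, arm = carrier (Willis)
row 1 — lock + rotate with arm: ω_sun = ω_ring = ω_arm = x
row 2: sun turns y, ring = −(38/88)·y, arm 0
boundary: total ω_sun = x + y = 0 and total ω_ring = x − (38/88)·y = 1  ⇒  y = -44/63, x = 44/63
row 2 ring = −(38/88)·(-44/63) = 19/63
totals (row 1 + row 2): sun 44/63 + (-44/63) = 0, ring 44/63 + 19/63 = 1, arm 44/63 + 0 = 44/63
asked cell (row1, ring) = 44/63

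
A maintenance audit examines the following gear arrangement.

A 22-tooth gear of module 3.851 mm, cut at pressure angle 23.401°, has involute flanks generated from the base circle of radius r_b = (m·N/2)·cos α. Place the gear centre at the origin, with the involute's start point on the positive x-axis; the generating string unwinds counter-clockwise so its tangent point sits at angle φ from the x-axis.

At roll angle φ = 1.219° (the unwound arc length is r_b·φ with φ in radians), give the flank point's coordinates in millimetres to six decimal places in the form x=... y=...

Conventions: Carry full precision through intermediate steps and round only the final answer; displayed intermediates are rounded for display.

x=38.885508 y=0.000125

single-mesh involute tooth geometry (22T wheel at module 3.851)
pitch radius r_p = m·N/2 = 3.851·22/2 = 42.361000
base radius r_b = r_p·cos α = 42.361000·cos 23.401° = 38.876710
roll angle φ = 1.219° = 0.02127556 rad
x = r_b·(cos φ + φ·sin φ) = 38.885508
y = r_b·(sin φ − φ·cos φ) = 0.000125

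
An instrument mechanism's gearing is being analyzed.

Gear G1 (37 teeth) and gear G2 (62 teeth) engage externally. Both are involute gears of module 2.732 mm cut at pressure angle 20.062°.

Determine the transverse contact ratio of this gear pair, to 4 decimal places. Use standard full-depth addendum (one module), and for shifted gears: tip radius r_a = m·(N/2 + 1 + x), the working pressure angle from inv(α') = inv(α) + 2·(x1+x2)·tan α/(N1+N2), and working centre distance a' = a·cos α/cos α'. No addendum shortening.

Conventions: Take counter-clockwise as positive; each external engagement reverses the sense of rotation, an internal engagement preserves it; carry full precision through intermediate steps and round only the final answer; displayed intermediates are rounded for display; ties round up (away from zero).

topology: single-mesh involute geometry — m = 2.732, 37T/62T pair
base radii: r_b1 = 47.475211, r_b2 = 79.553056
tip radii: r_a1 = 53.274000, r_a2 = 87.424000
no profile shift: α' = α, a' = a
action lengths: √(r_a1²−r_b1²) = 24.170714, √(r_a2²−r_b2²) = 36.252821
base pitch p_b = π·m·cos α = 8.062042
CR = (24.170714 + 36.252821 − 135.234000·sin 20.06200°)/8.062042 = 1.740663
contact ratio ≈ 1.7407

1.7407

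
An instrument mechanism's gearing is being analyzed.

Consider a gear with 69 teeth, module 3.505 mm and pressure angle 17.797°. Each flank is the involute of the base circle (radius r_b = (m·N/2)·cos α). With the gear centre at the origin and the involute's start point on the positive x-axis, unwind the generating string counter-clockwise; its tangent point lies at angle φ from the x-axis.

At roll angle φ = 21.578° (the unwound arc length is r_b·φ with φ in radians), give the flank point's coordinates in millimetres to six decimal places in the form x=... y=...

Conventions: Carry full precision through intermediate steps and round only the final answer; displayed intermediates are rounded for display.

recognized (one wheel, involute flank): single-mesh tooth geometry, m = 3.505, N = 69
pitch radius r_p = m·N/2 = 3.505·69/2 = 120.922500
base radius r_b = r_p·cos α = 120.922500·cos 17.797° = 115.135802
roll angle φ = 21.578° = 0.37660715 rad
x = r_b·(cos φ + φ·sin φ) = 123.013582
y = r_b·(sin φ − φ·cos φ) = 2.021076

x=123.013582 y=2.021076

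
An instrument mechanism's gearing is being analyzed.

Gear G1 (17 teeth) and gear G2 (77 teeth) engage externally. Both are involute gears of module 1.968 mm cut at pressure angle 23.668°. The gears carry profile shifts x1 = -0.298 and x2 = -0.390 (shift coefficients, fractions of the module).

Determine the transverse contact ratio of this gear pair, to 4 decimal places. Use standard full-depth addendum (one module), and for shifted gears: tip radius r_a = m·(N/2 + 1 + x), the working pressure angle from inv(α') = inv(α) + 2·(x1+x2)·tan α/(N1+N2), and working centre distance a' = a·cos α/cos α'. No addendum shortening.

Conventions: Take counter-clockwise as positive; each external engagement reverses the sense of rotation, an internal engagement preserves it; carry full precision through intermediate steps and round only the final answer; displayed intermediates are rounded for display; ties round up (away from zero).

1.6762

topology: single-mesh involute geometry — m = 1.968, 17T/77T pair
base radii: r_b1 = 15.320957, r_b2 = 69.394922
tip radii: r_a1 = 18.109536, r_a2 = 76.968480
inv(α') = inv(23.668°) + 2·(-0.298-0.390)·tan α/(17+77) = 0.01880280  ⇒  α' = 21.55087°
a' = a·cos α / cos α' = 92.4960·cos 23.668°/cos 21.55087° = 91.083350
action lengths: √(r_a1²−r_b1²) = 9.655236, √(r_a2²−r_b2²) = 33.294020
base pitch p_b = π·m·cos α = 5.662612
CR = (9.655236 + 33.294020 − 91.083350·sin 21.55087°)/5.662612 = 1.676235
contact ratio ≈ 1.6762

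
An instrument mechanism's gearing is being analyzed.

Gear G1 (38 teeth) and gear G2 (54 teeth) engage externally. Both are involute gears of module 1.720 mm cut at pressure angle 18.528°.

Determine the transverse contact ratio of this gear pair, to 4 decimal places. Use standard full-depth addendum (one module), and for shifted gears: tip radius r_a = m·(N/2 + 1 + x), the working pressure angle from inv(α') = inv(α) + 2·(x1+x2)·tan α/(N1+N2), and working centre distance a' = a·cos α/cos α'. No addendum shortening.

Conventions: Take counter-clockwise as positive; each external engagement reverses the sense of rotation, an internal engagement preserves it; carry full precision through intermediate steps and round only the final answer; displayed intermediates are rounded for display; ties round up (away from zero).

1.8161

single-mesh involute tooth geometry (38T engaging 54T at module 1.720)
base radii: r_b1 = 30.986146, r_b2 = 44.032944
tip radii: r_a1 = 34.400000, r_a2 = 48.160000
no profile shift: α' = α, a' = a
action lengths: √(r_a1²−r_b1²) = 14.940508, √(r_a2²−r_b2²) = 19.506036
base pitch p_b = π·m·cos α = 5.123466
CR = (14.940508 + 19.506036 − 79.120000·sin 18.52800°)/5.123466 = 1.816102
contact ratio ≈ 1.8161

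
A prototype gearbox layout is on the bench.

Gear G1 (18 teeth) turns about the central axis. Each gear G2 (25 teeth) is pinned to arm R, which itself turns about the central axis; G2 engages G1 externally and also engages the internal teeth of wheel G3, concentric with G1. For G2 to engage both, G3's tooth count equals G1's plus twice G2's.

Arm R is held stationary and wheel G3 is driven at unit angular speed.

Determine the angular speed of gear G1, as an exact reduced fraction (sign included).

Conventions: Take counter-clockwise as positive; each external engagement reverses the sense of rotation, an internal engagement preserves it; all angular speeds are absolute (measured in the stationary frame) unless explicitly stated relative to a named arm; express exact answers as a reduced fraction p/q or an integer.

planetary set (18T centre, 25T on arm, 68T internal) — Willis relation
ring teeth: 18 + 2·25 = 68
18(ω_sun−ω_arm) = −68(ω_ring−ω_arm),  ω_arm = 0, ω_ring = 1
ω_sun = 0 − (68/18)(1−0) = -34/9
exact speed ratio = -34/9

-34/9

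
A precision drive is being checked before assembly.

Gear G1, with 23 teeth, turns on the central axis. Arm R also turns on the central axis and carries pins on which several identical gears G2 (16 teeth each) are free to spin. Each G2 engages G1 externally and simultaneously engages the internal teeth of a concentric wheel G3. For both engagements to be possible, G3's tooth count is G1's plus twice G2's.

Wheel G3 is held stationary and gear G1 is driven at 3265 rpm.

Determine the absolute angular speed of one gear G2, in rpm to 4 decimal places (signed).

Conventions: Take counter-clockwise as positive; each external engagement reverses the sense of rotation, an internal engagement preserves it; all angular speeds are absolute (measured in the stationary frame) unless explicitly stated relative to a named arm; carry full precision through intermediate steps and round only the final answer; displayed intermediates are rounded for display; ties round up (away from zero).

-2346.7188 rpm

planetary set (23T centre, 16T on arm, 55T internal) — Willis relation
normalise by the input: solve with ω_sun = 1, then scale by 3265 rpm
ring teeth: 23 + 2·16 = 55
23(ω_sun−ω_arm) = −55(ω_ring−ω_arm),  ω_ring = 0, ω_sun = 1
23(1−ω_arm) = −55(0−ω_arm)  ⇒  78·ω_arm = 23  ⇒  ω_arm = 23/78
sun–planet mesh: 23·(1−23/78) = −16·(ω_p−ω_arm)  ⇒  ω_p−ω_arm = -1265/1248
ω_p = 23/78 − 1265/1248 = -23/32
scale: ω_p = -23/32 × 3265 rpm = -2346.7188 rpm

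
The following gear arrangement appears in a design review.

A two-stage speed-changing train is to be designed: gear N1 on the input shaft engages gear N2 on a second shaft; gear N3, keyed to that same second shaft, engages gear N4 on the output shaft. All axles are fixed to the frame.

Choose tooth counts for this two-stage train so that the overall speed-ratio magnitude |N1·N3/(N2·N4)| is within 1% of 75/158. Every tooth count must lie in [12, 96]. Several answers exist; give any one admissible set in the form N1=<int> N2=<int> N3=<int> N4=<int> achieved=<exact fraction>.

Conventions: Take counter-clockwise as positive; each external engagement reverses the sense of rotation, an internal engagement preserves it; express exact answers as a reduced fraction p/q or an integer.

N1=15 N2=12 N3=30 N4=79 achieved=75/158

design class (target 75/158): fixed-axis compound train
target = 75/158 in lowest terms: an exact hit needs N1·N3 = k·75 and N2·N4 = k·158 for one integer k, every count in [12, 96]; additionally prefer no 1:1 stage (N1 ≠ N2, N3 ≠ N4)
k = 1…5: no 1:1-free in-range split of k·75 and k·158 into factor pairs; take k = 6
k = 6: N1·N3 = 450 = 15·30, N2·N4 = 948 = 12·79
achieved = 15·30/(12·79) = 75/158; |achieved − target| = 0 ≤ 3/632 ✓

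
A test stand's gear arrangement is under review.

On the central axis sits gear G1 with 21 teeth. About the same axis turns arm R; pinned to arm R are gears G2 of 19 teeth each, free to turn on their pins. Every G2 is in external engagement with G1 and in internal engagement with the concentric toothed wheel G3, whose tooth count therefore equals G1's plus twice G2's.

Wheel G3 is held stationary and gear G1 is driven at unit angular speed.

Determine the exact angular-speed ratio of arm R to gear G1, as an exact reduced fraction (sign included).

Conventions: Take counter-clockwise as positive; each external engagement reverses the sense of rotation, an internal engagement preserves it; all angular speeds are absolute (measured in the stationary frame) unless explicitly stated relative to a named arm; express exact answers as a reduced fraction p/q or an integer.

recognized (axles ride arm R): planetary set, 21/19/59 teeth
ring teeth: 21 + 2·19 = 59
21(ω_sun−ω_arm) = −59(ω_ring−ω_arm),  ω_ring = 0, ω_sun = 1
21(1−ω_arm) = −59(0−ω_arm)  ⇒  80·ω_arm = 21  ⇒  ω_arm = 21/80
ω_out/ω_in = 21/80

21/80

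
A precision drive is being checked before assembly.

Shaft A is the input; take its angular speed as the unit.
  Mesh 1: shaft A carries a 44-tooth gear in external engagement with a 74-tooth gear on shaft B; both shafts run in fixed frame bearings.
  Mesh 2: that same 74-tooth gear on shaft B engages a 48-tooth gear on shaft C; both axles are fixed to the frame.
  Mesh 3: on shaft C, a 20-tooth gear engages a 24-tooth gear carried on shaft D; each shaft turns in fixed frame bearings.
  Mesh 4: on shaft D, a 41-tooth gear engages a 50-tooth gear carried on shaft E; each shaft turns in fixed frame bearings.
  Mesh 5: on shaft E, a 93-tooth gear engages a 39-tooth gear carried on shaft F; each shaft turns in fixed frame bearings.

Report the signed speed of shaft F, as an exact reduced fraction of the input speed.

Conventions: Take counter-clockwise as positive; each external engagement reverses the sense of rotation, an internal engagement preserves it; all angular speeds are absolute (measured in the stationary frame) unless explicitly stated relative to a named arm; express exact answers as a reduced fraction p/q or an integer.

5-mesh fixed-axis compound train (all bearings frame-fixed)
mesh 1 [44T→74T]: |ω|/ω_in = 1×44/74 = 22/37, sense flips to −
mesh 2 [74T→48T]: |ω|/ω_in = (22/37)×74/48 = 11/12, sense flips to +
mesh 3 [20T→24T]: |ω|/ω_in = (11/12)×20/24 = 55/72, sense flips to −
mesh 4 [41T→50T]: |ω|/ω_in = (55/72)×41/50 = 451/720, sense flips to +
mesh 5 [93T→39T]: |ω|/ω_in = (451/720)×93/39 = 13981/9360, sense flips to −
signed output speed (× input speed) = -13981/9360

-13981/9360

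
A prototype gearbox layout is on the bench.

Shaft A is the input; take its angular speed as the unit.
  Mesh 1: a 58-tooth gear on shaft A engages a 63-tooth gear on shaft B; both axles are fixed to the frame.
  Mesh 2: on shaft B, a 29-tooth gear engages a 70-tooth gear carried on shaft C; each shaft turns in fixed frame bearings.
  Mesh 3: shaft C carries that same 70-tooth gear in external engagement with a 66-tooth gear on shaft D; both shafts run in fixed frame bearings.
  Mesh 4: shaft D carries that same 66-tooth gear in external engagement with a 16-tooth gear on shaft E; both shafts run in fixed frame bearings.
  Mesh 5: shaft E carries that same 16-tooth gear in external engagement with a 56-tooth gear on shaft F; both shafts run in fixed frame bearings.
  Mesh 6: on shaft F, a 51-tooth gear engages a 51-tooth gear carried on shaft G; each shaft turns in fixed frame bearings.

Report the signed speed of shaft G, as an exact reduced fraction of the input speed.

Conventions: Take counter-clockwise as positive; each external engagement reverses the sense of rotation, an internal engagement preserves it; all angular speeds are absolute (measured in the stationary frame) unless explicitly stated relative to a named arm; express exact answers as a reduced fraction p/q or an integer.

841/1764

6-mesh fixed-axis compound train (all bearings frame-fixed)
mesh 1 [58T→63T]: |ω|/ω_in = 1×58/63 = 58/63, sense flips to −
mesh 2 [29T→70T]: |ω|/ω_in = (58/63)×29/70 = 841/2205, sense flips to +
mesh 3 [70T→66T]: |ω|/ω_in = (841/2205)×70/66 = 841/2079, sense flips to −
mesh 4 [66T→16T]: |ω|/ω_in = (841/2079)×66/16 = 841/504, sense flips to +
mesh 5 [16T→56T]: |ω|/ω_in = (841/504)×16/56 = 841/1764, sense flips to −
mesh 6 [51T→51T]: |ω|/ω_in = (841/1764)×51/51 = 841/1764, sense flips to +
signed output speed (× input speed) = 841/1764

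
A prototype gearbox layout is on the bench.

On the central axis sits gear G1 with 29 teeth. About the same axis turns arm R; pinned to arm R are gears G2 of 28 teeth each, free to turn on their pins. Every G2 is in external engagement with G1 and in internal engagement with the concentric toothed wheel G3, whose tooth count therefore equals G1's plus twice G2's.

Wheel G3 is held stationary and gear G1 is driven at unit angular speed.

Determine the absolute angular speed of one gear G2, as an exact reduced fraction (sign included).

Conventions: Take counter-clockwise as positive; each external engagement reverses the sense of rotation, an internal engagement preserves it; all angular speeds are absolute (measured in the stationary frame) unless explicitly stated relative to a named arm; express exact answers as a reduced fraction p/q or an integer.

-29/56

recognized (axles ride arm R): planetary set, 29/28/85 teeth
ring teeth: 29 + 2·28 = 85
29(ω_sun−ω_arm) = −85(ω_ring−ω_arm),  ω_ring = 0, ω_sun = 1
29(1−ω_arm) = −85(0−ω_arm)  ⇒  114·ω_arm = 29  ⇒  ω_arm = 29/114
sun–planet mesh: 29·(1−29/114) = −28·(ω_p−ω_arm)  ⇒  ω_p−ω_arm = -2465/3192
ω_p = 29/114 − 2465/3192 = -29/56
exact speed ratio = -29/56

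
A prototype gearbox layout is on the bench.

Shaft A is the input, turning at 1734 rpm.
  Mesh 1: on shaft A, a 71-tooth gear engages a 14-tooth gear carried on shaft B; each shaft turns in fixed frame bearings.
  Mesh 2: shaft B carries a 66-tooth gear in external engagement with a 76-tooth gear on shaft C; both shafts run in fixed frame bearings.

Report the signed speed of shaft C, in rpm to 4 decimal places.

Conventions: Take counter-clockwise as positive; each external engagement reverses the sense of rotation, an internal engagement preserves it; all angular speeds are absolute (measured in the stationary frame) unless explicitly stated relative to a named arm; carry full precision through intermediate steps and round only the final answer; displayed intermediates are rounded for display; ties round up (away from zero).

recognized (3 fixed axles, 2 meshes): fixed-axis compound train
mesh 1 [71T→14T]: ω = 1734.0000×71/14 = 8793.8571 rpm, sense flips to −
mesh 2 [66T→76T]: ω = 8793.8571×66/76 = 7636.7707 rpm, sense flips to +
signed output speed = +7636.7707 rpm

+7636.7707 rpm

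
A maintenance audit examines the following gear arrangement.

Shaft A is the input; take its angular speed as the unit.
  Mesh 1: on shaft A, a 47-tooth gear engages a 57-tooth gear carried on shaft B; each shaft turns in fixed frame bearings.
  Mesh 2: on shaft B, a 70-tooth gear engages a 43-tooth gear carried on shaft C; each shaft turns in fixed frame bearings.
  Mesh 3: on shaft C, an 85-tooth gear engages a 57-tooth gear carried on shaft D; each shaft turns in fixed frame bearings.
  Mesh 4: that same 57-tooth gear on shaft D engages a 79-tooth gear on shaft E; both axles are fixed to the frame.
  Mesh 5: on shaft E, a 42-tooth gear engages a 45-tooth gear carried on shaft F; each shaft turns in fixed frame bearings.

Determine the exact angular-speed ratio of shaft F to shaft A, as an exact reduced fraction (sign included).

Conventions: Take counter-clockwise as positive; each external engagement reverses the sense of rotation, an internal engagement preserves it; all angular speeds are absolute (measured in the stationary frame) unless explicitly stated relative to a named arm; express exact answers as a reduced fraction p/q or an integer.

class = fixed-axis compound train [5 meshes; 5 ratios multiply, 5 sense flips]
mesh 1 [47T→57T]: running ratio 47/57, sense −
mesh 2 [70T→43T]: running ratio 3290/2451, sense +
mesh 3 [85T→57T]: running ratio 279650/139707, sense −
mesh 4 [57T→79T]: running ratio 279650/193629, sense +
mesh 5 [42T→45T]: running ratio 783020/580887, sense −
ω_out/ω_in = -783020/580887

-783020/580887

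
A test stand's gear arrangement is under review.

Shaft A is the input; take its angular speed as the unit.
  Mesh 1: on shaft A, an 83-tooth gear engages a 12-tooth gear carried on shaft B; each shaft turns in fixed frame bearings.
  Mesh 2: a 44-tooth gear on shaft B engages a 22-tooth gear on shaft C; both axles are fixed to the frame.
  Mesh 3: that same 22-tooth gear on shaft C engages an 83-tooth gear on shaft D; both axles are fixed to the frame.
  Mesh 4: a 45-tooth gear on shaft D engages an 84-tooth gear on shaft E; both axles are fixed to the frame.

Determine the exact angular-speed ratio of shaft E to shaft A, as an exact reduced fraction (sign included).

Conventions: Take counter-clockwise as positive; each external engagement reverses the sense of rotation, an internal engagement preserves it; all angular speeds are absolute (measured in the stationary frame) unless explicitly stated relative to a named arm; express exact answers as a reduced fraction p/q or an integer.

class = fixed-axis compound train [4 meshes; 4 ratios multiply, 4 sense flips]
mesh 1 [83T→12T]: running ratio 83/12, sense −
mesh 2 [44T→22T]: running ratio 83/6, sense +
mesh 3 [22T→83T]: running ratio 11/3, sense −
mesh 4 [45T→84T]: running ratio 55/28, sense +
ω_out/ω_in = 55/28

55/28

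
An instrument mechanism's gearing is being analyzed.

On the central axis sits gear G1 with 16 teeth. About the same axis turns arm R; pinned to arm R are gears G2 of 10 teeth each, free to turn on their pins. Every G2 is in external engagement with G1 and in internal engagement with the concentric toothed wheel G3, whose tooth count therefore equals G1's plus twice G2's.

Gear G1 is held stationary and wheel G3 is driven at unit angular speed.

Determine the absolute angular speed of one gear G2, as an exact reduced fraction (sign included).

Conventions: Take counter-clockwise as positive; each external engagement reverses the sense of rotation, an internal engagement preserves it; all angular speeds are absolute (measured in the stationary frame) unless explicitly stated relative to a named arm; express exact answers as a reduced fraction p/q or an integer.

9/5

recognized (axles ride arm R): planetary set, 16/10/36 teeth
ring teeth: 16 + 2·10 = 36
16(ω_sun−ω_arm) = −36(ω_ring−ω_arm),  ω_sun = 0, ω_ring = 1
16(0−ω_arm) = −36(1−ω_arm)  ⇒  52·ω_arm = 36  ⇒  ω_arm = 9/13
sun–planet mesh: 16·(0−9/13) = −10·(ω_p−ω_arm)  ⇒  ω_p−ω_arm = 72/65
ω_p = 9/13 + 72/65 = 9/5
exact speed ratio = 9/5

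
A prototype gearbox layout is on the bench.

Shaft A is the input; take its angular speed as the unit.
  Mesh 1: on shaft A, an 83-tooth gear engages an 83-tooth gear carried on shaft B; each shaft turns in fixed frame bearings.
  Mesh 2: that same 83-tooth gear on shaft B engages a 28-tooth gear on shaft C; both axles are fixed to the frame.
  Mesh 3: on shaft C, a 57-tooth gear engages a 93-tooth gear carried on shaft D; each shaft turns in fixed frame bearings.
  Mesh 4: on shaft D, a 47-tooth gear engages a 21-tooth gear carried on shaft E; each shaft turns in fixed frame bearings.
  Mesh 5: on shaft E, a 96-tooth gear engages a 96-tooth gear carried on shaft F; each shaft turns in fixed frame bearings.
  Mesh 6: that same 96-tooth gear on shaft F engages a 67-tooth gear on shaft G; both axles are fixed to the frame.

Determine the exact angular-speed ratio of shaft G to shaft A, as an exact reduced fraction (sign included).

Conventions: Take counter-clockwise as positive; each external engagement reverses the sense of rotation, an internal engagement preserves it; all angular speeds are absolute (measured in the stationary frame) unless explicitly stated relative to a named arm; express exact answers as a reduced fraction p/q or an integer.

592952/101773

class = fixed-axis compound train [6 meshes; 6 ratios multiply, 6 sense flips]
mesh 1 [83T→83T]: running ratio 1, sense −
mesh 2 [83T→28T]: running ratio 83/28, sense +
mesh 3 [57T→93T]: running ratio 1577/868, sense −
mesh 4 [47T→21T]: running ratio 74119/18228, sense +
mesh 5 [96T→96T]: running ratio 74119/18228, sense −
mesh 6 [96T→67T]: running ratio 592952/101773, sense +
ω_out/ω_in = 592952/101773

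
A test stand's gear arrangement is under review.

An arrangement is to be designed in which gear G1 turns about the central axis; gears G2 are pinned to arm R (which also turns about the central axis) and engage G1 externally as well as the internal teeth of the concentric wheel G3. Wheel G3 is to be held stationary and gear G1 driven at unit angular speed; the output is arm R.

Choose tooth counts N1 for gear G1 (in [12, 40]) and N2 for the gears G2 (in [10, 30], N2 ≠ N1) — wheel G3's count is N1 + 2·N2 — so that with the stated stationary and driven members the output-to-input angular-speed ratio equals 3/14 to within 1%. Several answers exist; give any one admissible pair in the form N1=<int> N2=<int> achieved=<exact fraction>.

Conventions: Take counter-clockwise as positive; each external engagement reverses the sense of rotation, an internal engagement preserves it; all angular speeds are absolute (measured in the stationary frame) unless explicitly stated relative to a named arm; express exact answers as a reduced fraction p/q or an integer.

planetary set to be sized for 3/14 (Willis relation)
Willis with ω_ring = 0: ω_arm/ω_sun = N1/(N1+N3); set equal to 3/14  ⇒  N3/N1 = 1/(3/14) − 1 = 11/3
N3 = N1 + 2·N2  ⇒  N2/N1 = (N3/N1 − 1)/2 = (11/3 − 1)/2 = 4/3
smallest multiple with N1 ≥ 12 and N2 ≥ 10: k = 4  ⇒  N1 = 4·3 = 12, N2 = 4·4 = 16 (N1 ≤ 40, N2 ≤ 30, N2 ≠ N1 ✓), N3 = 12 + 2·16 = 44
check: N1/(N1+N3) with N1 = 12, N3 = 44 gives 3/14; |achieved − target| = 0 ≤ 3/1400 ✓

N1=12 N2=16 achieved=3/14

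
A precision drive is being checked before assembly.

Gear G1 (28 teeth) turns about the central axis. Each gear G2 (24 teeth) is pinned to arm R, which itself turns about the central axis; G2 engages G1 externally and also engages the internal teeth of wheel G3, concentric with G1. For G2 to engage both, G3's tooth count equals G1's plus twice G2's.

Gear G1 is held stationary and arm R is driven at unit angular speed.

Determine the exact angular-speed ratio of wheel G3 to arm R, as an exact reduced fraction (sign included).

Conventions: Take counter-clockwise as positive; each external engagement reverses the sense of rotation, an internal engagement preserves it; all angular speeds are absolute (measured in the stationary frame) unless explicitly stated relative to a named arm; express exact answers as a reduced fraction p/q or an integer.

26/19

topology: planetary set — G1 28T / G2 24T / G3 76T, arm = carrier (Willis)
ring teeth: 28 + 2·24 = 76
28(ω_sun−ω_arm) = −76(ω_ring−ω_arm),  ω_sun = 0, ω_arm = 1
ω_ring = 1 − (28/76)(0−1) = 26/19
ω_out/ω_in = 26/19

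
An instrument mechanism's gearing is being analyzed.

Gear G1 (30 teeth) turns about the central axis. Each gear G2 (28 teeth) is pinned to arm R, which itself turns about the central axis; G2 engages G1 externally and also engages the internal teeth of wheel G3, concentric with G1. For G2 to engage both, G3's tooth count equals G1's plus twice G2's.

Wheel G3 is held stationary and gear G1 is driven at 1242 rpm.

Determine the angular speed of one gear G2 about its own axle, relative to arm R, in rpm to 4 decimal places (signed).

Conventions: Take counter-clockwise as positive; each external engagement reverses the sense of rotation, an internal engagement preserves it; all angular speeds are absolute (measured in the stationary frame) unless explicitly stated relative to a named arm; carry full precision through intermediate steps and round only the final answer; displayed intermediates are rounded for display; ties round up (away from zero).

-986.5640 rpm

topology: planetary set — G1 30T / G2 28T / G3 86T, arm = carrier (Willis)
normalise by the input: solve with ω_sun = 1, then scale by 1242 rpm
ring teeth: 30 + 2·28 = 86
30(ω_sun−ω_arm) = −86(ω_ring−ω_arm),  ω_ring = 0, ω_sun = 1
30(1−ω_arm) = −86(0−ω_arm)  ⇒  116·ω_arm = 30  ⇒  ω_arm = 15/58
sun–planet mesh: 30·(1−15/58) = −28·(ω_p−ω_arm)  ⇒  ω_p−ω_arm = -645/812
scale: ω_p−ω_arm = -645/812 × 1242 rpm = -986.5640 rpm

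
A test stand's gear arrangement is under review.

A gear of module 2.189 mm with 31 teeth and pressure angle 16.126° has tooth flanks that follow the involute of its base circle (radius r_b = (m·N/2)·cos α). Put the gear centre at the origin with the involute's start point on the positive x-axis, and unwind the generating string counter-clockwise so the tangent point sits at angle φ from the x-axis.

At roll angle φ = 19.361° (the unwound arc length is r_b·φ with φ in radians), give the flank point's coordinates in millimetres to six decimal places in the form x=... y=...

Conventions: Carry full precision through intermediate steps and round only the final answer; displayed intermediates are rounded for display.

class = single-mesh tooth geometry [base-circle involute, m = 2.189, 31T]
pitch radius r_p = m·N/2 = 2.189·31/2 = 33.929500
base radius r_b = r_p·cos α = 33.929500·cos 16.126° = 32.594483
roll angle φ = 19.361° = 0.33791320 rad
x = r_b·(cos φ + φ·sin φ) = 34.402603
y = r_b·(sin φ − φ·cos φ) = 0.414449

x=34.402603 y=0.414449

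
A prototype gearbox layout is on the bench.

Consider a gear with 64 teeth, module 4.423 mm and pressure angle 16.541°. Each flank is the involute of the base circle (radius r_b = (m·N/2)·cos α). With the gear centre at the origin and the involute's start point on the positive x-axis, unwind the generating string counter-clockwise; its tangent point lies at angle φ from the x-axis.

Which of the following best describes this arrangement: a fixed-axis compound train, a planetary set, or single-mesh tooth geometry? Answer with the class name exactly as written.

single-mesh tooth geometry

single-mesh involute tooth geometry (64T wheel at module 4.423)
classification: single-mesh tooth geometry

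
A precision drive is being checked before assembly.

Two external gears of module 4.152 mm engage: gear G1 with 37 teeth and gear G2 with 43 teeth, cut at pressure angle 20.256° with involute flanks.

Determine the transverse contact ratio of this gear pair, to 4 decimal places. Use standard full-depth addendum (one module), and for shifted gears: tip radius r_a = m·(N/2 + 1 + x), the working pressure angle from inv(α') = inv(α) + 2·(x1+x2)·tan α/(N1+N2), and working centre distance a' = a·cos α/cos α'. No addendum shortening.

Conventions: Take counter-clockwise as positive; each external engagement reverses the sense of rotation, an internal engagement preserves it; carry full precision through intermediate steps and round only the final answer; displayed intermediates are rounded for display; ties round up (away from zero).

1.7003

single-mesh involute tooth geometry (37T engaging 43T at module 4.152)
base radii: r_b1 = 72.061568, r_b2 = 83.747228
tip radii: r_a1 = 80.964000, r_a2 = 93.420000
no profile shift: α' = α, a' = a
action lengths: √(r_a1²−r_b1²) = 36.909344, √(r_a2²−r_b2²) = 41.396838
base pitch p_b = π·m·cos α = 12.237194
CR = (36.909344 + 41.396838 − 166.080000·sin 20.25600°)/12.237194 = 1.700287
contact ratio ≈ 1.7003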